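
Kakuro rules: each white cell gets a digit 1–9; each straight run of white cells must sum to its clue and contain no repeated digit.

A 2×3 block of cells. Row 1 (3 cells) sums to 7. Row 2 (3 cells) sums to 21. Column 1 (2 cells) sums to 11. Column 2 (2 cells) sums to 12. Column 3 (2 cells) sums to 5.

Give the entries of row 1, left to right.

2 4 1

7 in 3 cells must be {1,2,4}.
The 7 across and the 12 down share only 4, so (1,2) = 4.
(2,2) = 12 − 4 = 8 completes the 12 down.
Given what's placed, (2,3) must be 4 to fit the 21 across and 5 down.
(1,1) = 2: the only remaining digit allowed by both the 7 across and the 11 down.
(1,3) = 7 − 6 = 1 completes the 7 across.
(2,1) = 21 − 12 = 9 completes the 21 across.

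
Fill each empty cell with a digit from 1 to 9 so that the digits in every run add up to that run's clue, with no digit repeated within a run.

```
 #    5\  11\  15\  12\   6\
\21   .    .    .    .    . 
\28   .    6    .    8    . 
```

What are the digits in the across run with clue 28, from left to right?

2 6 7 8 5

R1C2 = 11 − 6 = 5 completes the 11 down.
R1C4 = 12 − 8 = 4 completes the 12 down.
No cell is forced outright now. R2C3 can only be 7 or 9 (the digits allowed by both its 28 across and its 15 down). If R2C3 = 9: then R1C3 would have to be in {1,2,3,7,8,9} for the 21 across but in {6} for the 15 down — contradiction. So R2C3 = 7.
R1C3 = 15 − 7 = 8 completes the 15 down.
R1C5 = 1: the only remaining digit allowed by both the 21 across and the 6 down.
R2C5 = 6 − 1 = 5 completes the 6 down.
R1C1 = 21 − 18 = 3 completes the 21 across.
R2C1 = 28 − 26 = 2 completes the 28 across.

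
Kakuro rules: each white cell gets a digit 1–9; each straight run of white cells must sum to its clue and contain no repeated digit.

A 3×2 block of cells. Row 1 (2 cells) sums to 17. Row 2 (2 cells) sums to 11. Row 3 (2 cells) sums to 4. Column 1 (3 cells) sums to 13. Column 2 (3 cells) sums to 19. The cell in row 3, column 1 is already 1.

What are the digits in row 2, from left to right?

17 in 2 cells must be {8,9}; 4 in 2 cells must be {1,3}.
(3,2) = 4 − 1 = 3 completes the 4 across.
Given what's placed, (1,2) must be 9 to fit the 17 across and 19 down.
(2,2) = 19 − 12 = 7 completes the 19 down.
(1,1) = 17 − 9 = 8 completes the 17 across.
(2,1) = 11 − 7 = 4 completes the 11 across.

4 7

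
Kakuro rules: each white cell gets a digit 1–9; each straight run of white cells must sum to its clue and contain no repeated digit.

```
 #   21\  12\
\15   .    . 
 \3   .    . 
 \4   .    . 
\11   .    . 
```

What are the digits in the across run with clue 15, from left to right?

9 6

3 in 2 cells must be {1,2}; 4 in 2 cells must be {1,3}.
Only 6 fits R1C2 under both its across sum 15 and down sum 12.
R1C1 = 15 − 6 = 9 completes the 15 across.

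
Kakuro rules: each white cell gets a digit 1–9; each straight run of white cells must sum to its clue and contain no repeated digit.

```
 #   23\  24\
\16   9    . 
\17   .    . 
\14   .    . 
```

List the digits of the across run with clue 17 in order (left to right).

8 9

16 in 2 cells must be {7,9}; 17 in 2 cells must be {8,9}; 23 in 3 cells must be {6,8,9}.
R1C2 = 16 − 9 = 7 completes the 16 across.
Given what's placed, R2C1 must be 8 to fit the 17 across and 23 down.
R2C2 = 17 − 8 = 9 completes the 17 across.
R3C1 = 23 − 17 = 6 completes the 23 down.
R3C2 = 14 − 6 = 8 completes the 14 across.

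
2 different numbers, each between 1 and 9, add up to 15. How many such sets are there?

2

2 distinct digits from 1–9 sum between 3 and 17.
Enumerating: {6,9}, {7,8}.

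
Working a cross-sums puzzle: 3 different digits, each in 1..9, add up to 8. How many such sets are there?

2

3 distinct digits from 1–9 sum between 6 and 24.
Enumerating: {1,2,5}, {1,3,4}.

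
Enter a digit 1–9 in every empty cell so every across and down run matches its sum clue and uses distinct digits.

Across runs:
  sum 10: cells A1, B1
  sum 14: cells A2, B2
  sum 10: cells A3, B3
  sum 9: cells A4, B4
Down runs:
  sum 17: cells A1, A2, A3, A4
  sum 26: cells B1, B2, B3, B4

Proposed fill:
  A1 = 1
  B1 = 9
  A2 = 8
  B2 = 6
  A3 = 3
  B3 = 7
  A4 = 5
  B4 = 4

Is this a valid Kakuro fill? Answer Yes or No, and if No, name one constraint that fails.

Yes

Across: 1+9=10; 8+6=14; 3+7=10; 5+4=9. Down: 1+8+3+5=17; 9+6+7+4=26. No digit repeats within any run.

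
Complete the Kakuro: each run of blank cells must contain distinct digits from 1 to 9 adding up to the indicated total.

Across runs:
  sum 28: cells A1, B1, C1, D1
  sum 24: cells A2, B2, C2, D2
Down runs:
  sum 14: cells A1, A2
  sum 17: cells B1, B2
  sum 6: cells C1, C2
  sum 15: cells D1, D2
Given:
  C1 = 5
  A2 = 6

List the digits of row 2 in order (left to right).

17 in 2 cells must be {8,9}.
A1 = 14 − 6 = 8 completes the 14 down.
B1 = 9: the only remaining digit allowed by both the 28 across and the 17 down.
D1 = 28 − 22 = 6 completes the 28 across.
B2 = 17 − 9 = 8 completes the 17 down.
C2 = 6 − 5 = 1 completes the 6 down.
D2 = 24 − 15 = 9 completes the 24 across.

6, 8, 1, 9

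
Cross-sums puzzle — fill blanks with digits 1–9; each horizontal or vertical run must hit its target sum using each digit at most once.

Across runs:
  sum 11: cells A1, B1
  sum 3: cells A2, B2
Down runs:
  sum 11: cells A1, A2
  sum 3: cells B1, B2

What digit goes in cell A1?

3 in 2 cells must be {1,2}.
The 11 across and the 3 down share only 2, so B1 = 2.
The 3 across and the 11 down share only 2, so A2 = 2.
B2 = 3 − 2 = 1 completes the 3 across.
A1 = 11 − 2 = 9 completes the 11 across.

9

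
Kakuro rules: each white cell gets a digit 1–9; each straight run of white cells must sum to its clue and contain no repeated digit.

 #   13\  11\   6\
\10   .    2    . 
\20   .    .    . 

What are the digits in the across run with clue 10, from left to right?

7, 2, 1

R2C2 = 11 − 2 = 9 completes the 11 down.
Nothing is forced directly, so branch on R1C1, whose candidates are 5 or 7. If R1C1 = 5: then R1C3 would have to be in {3} for the 10 across but in {1,2,4,5} for the 6 down — contradiction. So R1C1 = 7.
R1C3 = 10 − 9 = 1 completes the 10 across.
R2C1 = 13 − 7 = 6 completes the 13 down.
R2C3 = 20 − 15 = 5 completes the 20 across.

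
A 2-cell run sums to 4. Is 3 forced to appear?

Yes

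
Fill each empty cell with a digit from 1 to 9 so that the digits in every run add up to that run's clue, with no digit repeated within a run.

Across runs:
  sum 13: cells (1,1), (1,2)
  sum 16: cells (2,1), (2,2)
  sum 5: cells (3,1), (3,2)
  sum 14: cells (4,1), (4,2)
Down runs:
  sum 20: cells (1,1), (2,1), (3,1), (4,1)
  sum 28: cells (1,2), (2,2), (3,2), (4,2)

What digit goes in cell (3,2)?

16 in 2 cells must be {7,9}.
Only 4 fits (3,2) under both its across sum 5 and down sum 28.

4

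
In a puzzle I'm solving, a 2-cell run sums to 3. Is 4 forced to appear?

The only way to make 3 from 2 distinct digits is {1,2}, which does not contain 4.

No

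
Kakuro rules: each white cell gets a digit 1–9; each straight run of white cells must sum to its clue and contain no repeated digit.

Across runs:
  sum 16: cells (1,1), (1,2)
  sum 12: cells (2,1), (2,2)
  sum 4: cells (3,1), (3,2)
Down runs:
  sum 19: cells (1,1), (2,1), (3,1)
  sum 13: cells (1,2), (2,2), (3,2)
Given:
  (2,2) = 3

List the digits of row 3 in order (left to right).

16 in 2 cells must be {7,9}; 4 in 2 cells must be {1,3}.
Given what's placed, (1,2) must be 9 to fit the 16 across and 13 down.
(2,1) = 12 − 3 = 9 completes the 12 across.
(3,1) = 3: the only remaining digit allowed by both the 4 across and the 19 down.
(3,2) = 4 − 3 = 1 completes the 4 across.
(1,1) = 16 − 9 = 7 completes the 16 across.

3 1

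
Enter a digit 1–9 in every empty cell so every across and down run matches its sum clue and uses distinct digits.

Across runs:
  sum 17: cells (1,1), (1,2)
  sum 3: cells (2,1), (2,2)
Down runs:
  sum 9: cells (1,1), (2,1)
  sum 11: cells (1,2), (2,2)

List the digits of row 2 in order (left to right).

1, 2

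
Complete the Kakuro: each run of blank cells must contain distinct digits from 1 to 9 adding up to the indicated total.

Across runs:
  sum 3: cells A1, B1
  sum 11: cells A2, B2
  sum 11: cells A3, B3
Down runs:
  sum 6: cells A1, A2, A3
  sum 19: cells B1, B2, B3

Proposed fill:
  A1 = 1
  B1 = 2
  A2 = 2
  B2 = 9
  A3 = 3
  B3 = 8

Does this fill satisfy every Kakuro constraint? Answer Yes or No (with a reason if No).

Yes

Across: 1+2=3; 2+9=11; 3+8=11. Down: 1+2+3=6; 2+9+8=19. No digit repeats within any run.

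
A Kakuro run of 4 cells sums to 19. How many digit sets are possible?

11

4 distinct digits from 1–9 sum between 10 and 30.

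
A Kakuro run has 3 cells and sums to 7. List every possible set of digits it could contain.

3 distinct digits from 1–9 sum between 6 and 24.
Only one set works: {1,2,4}.

{1,2,4}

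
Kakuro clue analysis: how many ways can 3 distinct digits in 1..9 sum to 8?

3 distinct digits from 1–9 sum between 6 and 24.
Enumerating: {1,2,5}, {1,3,4}.

2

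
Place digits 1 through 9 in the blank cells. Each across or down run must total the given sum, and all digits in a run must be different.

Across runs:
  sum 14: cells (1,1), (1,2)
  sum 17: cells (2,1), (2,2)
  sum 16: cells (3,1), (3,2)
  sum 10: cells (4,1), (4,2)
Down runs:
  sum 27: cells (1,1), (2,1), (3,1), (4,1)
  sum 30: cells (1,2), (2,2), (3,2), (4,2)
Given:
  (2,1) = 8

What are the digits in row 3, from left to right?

17 in 2 cells must be {8,9}; 16 in 2 cells must be {7,9}; 30 in 4 cells must be {6,7,8,9}.
(2,2) = 17 − 8 = 9 completes the 17 across.
(3,2) = 7: the only remaining digit allowed by both the 16 across and the 30 down.
(3,1) = 16 − 7 = 9 completes the 16 across.
(1,1) = 6: the only remaining digit allowed by both the 14 across and the 27 down.
(1,2) = 14 − 6 = 8 completes the 14 across.
(4,1) = 27 − 23 = 4 completes the 27 down.
(4,2) = 10 − 4 = 6 completes the 10 across.

9 7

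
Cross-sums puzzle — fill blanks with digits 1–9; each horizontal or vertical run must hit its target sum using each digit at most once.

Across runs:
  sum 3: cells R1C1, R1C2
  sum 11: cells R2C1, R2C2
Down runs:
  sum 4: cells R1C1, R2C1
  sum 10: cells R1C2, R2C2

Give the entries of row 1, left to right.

1, 2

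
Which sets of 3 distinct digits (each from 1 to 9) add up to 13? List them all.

{1,3,9}; {1,4,8}; {1,5,7}; {2,3,8}; {2,4,7}; {2,5,6}; {3,4,6}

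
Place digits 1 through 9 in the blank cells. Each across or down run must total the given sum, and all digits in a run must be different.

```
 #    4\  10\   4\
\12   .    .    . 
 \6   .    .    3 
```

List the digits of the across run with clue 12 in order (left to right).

3 8 1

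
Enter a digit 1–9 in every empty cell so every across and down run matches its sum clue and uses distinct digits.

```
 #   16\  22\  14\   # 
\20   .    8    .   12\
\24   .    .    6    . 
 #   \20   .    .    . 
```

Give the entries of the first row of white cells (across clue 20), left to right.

7, 8, 5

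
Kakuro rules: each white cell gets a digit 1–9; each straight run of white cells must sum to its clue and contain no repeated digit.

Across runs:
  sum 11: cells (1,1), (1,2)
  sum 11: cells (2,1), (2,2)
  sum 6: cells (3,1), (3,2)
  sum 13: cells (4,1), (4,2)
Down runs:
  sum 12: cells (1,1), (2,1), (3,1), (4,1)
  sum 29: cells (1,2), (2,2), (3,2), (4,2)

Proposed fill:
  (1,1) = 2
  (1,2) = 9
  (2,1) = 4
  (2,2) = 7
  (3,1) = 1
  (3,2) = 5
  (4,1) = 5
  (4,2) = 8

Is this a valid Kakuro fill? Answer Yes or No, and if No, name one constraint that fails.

Yes

Across: 2+9=11; 4+7=11; 1+5=6; 5+8=13. Down: 2+4+1+5=12; 9+7+5+8=29. No digit repeats within any run.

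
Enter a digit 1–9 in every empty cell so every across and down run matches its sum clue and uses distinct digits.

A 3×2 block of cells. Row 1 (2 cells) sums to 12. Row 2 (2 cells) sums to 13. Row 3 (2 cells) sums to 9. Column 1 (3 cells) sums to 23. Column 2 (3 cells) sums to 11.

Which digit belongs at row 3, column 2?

1

23 in 3 cells must be {6,8,9}.
Nothing is forced directly, so branch on (1,1), whose candidates are 8 or 9. If (1,1) = 8: that forces (1,2) = 4, (3,1) = 6, after which (3,2) would have to be in {3} for the 9 across but in {1,2,5,6} for the 11 down — contradiction. So (1,1) = 9.
(1,2) = 12 − 9 = 3 completes the 12 across.
Nothing is forced directly, so branch on (2,1), whose candidates are 6 or 8. If (2,1) = 8: then (2,2) would have to be in {5} for the 13 across but in {1,2,6,7} for the 11 down — contradiction. So (2,1) = 6.
(2,2) = 13 − 6 = 7 completes the 13 across.
(3,1) = 23 − 15 = 8 completes the 23 down.
(3,2) = 9 − 8 = 1 completes the 9 across.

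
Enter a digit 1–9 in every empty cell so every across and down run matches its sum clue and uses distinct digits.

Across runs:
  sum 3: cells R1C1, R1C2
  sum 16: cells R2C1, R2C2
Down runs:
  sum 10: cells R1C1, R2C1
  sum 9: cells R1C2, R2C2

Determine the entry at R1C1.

3 in 2 cells must be {1,2}; 16 in 2 cells must be {7,9}.
The 16 across and the 9 down share only 7, so R2C2 = 7.
R1C2 = 9 − 7 = 2 completes the 9 down.
R2C1 = 16 − 7 = 9 completes the 16 across.
R1C1 = 3 − 2 = 1 completes the 3 across.

1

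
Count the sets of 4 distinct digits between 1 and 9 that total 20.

12

4 distinct digits from 1–9 sum between 10 and 30.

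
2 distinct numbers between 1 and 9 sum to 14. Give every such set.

2 distinct digits from 1–9 sum between 3 and 17.

{5,9}; {6,8}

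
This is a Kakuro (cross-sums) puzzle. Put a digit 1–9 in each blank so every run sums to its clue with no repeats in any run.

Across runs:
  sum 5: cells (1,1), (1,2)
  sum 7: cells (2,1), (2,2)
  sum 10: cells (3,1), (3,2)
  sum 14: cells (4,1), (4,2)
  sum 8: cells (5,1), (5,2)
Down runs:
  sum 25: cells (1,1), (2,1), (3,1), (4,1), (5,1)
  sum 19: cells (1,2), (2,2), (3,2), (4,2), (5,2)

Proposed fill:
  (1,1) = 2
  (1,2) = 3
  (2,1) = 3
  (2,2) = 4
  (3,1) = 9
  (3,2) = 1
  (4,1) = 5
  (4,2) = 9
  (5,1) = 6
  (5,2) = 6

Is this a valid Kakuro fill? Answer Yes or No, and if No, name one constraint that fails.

No — the across run (5,1)–(5,2) sums to 12, not 8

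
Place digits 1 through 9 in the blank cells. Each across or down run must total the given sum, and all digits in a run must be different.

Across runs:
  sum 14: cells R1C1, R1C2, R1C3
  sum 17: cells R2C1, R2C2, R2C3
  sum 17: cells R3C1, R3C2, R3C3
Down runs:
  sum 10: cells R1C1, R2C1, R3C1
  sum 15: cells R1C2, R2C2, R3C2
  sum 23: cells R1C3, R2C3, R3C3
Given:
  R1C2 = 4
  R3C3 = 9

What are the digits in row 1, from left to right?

2 4 8

23 in 3 cells must be {6,8,9}.
R1C3 = 8: the only remaining digit allowed by both the 14 across and the 23 down.
R2C3 = 23 − 17 = 6 completes the 23 down.
R1C1 = 14 − 12 = 2 completes the 14 across.
No cell is forced outright now. R2C1 can only be 3 or 7 (the digits allowed by both its 17 across and its 10 down). If R2C1 = 7: then R2C2 would have to be in {4} for the 17 across but in {2,3,5,6,8,9} for the 15 down — contradiction. So R2C1 = 3.
R2C2 = 17 − 9 = 8 completes the 17 across.
R3C1 = 10 − 5 = 5 completes the 10 down.
R3C2 = 17 − 14 = 3 completes the 17 across.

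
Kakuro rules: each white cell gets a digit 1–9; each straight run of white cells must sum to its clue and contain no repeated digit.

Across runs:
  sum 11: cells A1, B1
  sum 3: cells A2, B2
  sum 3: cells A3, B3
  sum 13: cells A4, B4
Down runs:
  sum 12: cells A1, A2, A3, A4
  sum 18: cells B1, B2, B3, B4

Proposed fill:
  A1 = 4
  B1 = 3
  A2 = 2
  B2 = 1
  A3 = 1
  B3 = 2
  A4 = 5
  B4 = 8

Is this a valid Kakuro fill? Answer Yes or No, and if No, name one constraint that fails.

No — the across run A1–B1 sums to 7, not 11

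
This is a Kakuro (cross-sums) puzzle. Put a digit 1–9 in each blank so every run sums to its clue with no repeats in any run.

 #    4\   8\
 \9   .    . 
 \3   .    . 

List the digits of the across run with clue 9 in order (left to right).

3 in 2 cells must be {1,2}; 4 in 2 cells must be {1,3}.
The 3 across and the 4 down share only 1, so R2C1 = 1.
R2C2 = 3 − 1 = 2 completes the 3 across.
R1C1 = 4 − 1 = 3 completes the 4 down.
R1C2 = 9 − 3 = 6 completes the 9 across.

3 6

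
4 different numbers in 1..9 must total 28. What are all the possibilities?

{4,7,8,9}; {5,6,8,9}

4 distinct digits from 1–9 sum between 10 and 30.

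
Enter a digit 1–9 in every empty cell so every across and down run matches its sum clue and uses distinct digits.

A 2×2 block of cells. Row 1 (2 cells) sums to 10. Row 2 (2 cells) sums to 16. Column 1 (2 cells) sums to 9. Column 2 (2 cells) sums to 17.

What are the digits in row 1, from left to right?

2 8

16 in 2 cells must be {7,9}; 17 in 2 cells must be {8,9}.
The 16 across and the 9 down share only 7, so (2,1) = 7.
(2,2) = 16 − 7 = 9 completes the 16 across.
(1,1) = 9 − 7 = 2 completes the 9 down.
(1,2) = 10 − 2 = 8 completes the 10 across.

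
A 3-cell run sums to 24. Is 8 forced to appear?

Yes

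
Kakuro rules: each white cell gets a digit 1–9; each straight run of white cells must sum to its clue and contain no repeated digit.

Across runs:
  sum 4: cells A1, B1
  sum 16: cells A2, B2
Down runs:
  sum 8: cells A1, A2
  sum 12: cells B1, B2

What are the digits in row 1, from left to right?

1 3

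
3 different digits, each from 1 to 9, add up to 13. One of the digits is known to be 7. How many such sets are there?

2

3 distinct digits from 1–9 sum between 6 and 24.
Keeping only sets containing 7.
Enumerating: {1,5,7}, {2,4,7}.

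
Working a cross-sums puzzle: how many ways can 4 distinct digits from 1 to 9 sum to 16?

8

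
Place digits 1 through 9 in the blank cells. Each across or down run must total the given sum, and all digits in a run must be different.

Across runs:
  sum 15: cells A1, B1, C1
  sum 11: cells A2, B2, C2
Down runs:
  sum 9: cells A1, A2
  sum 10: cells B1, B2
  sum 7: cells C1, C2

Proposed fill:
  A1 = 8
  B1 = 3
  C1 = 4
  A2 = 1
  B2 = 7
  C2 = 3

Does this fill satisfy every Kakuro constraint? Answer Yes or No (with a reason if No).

Across: 8+3+4=15; 1+7+3=11. Down: 8+1=9; 3+7=10; 4+3=7. No digit repeats within any run.

Yes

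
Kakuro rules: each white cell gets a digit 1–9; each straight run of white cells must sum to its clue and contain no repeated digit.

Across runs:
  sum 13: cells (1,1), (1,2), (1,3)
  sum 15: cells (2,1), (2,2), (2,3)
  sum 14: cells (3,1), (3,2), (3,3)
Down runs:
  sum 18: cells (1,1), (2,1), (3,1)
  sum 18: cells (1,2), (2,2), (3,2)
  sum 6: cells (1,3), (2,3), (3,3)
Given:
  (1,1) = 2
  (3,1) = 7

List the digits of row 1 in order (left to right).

6 in 3 cells must be {1,2,3}.
Given what's placed, (1,3) must be 3 to fit the 13 across and 6 down.
(2,1) = 18 − 9 = 9 completes the 18 down.
(1,2) = 13 − 5 = 8 completes the 13 across.
Nothing is forced directly, so branch on (2,2), whose candidates are 1 or 4. If (2,2) = 1: then (2,3) would have to be in {5} for the 15 across but in {1,2} for the 6 down — contradiction. So (2,2) = 4.
(2,3) = 15 − 13 = 2 completes the 15 across.
(3,2) = 18 − 12 = 6 completes the 18 down.
(3,3) = 14 − 13 = 1 completes the 14 across.

2 8 3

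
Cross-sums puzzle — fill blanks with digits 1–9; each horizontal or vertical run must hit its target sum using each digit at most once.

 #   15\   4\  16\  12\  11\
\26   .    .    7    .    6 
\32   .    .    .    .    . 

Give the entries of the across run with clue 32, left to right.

7 3 9 8 5

4 in 2 cells must be {1,3}; 16 in 2 cells must be {7,9}.
R2C2 = 3: only digit in both the 32-across and 4-down candidate sets.
R2C3 = 16 − 7 = 9 completes the 16 down.
R2C5 = 11 − 6 = 5 completes the 11 down.
R1C2 = 4 − 3 = 1 completes the 4 down.
Nothing is forced directly, so branch on R2C1, whose candidates are 7 or 8. If R2C1 = 8: then R1C1 would have to be in {3,4,8,9} for the 26 across but in {7} for the 15 down — contradiction. So R2C1 = 7.
R1C1 = 15 − 7 = 8 completes the 15 down.
R1C4 = 26 − 22 = 4 completes the 26 across.
R2C4 = 32 − 24 = 8 completes the 32 across.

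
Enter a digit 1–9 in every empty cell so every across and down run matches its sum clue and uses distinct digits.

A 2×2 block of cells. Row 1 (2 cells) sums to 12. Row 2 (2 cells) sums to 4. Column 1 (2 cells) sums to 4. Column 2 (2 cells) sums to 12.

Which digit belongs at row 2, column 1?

4 in 2 cells must be {1,3}.
The 12 across and the 4 down share only 3, so (1,1) = 3.
(1,2) = 12 − 3 = 9 completes the 12 across.
(2,1) = 4 − 3 = 1 completes the 4 down.
(2,2) = 4 − 1 = 3 completes the 4 across.

1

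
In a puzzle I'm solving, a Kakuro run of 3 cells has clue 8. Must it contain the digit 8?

Counterexample: {1,2,5} sums to 8 without using 8.

No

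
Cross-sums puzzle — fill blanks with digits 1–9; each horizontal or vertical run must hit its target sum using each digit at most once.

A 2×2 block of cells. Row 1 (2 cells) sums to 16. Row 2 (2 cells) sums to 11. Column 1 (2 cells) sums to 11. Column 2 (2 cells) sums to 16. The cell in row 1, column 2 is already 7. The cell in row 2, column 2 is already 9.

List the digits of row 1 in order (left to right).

9 7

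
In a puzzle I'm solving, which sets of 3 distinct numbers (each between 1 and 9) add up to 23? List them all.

{6,8,9}

3 distinct digits from 1–9 sum between 6 and 24.
Only one set works: {6,8,9}.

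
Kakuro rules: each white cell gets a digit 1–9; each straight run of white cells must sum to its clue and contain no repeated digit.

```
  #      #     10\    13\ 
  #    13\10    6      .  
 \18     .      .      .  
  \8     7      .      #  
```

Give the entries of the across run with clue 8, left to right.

R1C3 = 10 − 6 = 4 completes the 10 across.
R2C1 = 13 − 7 = 6 completes the 13 down.
R2C2 = 3: the only remaining digit allowed by both the 18 across and the 10 down.
R2C3 = 18 − 9 = 9 completes the 18 across.
R3C2 = 8 − 7 = 1 completes the 8 across.

7, 1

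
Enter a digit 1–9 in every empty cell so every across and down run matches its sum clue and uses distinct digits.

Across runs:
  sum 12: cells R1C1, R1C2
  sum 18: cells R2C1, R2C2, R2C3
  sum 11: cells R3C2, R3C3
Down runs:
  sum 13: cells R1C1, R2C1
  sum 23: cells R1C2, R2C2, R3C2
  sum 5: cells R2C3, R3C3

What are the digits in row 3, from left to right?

9 2

23 in 3 cells must be {6,8,9}.
Nothing is forced directly, so branch on R1C2, whose candidates are 8 or 9. If R1C2 = 9: then R1C1 would have to be in {3} for the 12 across but in {4,5,6,7,8,9} for the 13 down — contradiction. So R1C2 = 8.
R1C1 = 12 − 8 = 4 completes the 12 across.
R2C1 = 13 − 4 = 9 completes the 13 down.
R2C2 = 6: the only remaining digit allowed by both the 18 across and the 23 down.
R2C3 = 18 − 15 = 3 completes the 18 across.
R3C2 = 23 − 14 = 9 completes the 23 down.
R3C3 = 11 − 9 = 2 completes the 11 across.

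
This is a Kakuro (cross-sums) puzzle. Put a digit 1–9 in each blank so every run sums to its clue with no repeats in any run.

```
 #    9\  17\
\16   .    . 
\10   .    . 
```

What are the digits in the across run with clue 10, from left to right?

16 in 2 cells must be {7,9}; 17 in 2 cells must be {8,9}.
The 16 across and the 9 down share only 7, so R1C1 = 7.
R1C2 = 16 − 7 = 9 completes the 16 across.
R2C1 = 9 − 7 = 2 completes the 9 down.
R2C2 = 10 − 2 = 8 completes the 10 across.

2, 8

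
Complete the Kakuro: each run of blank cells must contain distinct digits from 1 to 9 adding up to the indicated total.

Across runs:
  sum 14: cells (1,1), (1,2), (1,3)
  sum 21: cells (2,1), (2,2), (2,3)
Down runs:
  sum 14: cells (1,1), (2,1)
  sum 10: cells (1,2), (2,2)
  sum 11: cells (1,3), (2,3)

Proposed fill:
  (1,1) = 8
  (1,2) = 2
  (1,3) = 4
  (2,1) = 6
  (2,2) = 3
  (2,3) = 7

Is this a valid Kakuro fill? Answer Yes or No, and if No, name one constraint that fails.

No — the down run (1,2)–(2,2) sums to 5, not 10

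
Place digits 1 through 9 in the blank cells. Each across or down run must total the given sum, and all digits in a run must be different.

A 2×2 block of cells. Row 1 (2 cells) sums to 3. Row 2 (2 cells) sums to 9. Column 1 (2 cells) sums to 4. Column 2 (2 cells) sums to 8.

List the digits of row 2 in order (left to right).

3 6

3 in 2 cells must be {1,2}; 4 in 2 cells must be {1,3}.
The 3 across and the 4 down share only 1, so (1,1) = 1.
(1,2) = 3 − 1 = 2 completes the 3 across.
(2,1) = 4 − 1 = 3 completes the 4 down.
(2,2) = 9 − 3 = 6 completes the 9 across.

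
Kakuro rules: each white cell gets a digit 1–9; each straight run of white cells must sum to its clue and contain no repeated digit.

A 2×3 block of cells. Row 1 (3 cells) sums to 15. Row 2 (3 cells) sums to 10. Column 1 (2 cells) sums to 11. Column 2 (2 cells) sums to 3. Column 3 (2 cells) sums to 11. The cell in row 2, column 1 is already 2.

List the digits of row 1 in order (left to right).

3 in 2 cells must be {1,2}.
(1,1) = 11 − 2 = 9 completes the 11 down.
(2,2) = 1: the only remaining digit allowed by both the 10 across and the 3 down.
(2,3) = 10 − 3 = 7 completes the 10 across.
(1,2) = 3 − 1 = 2 completes the 3 down.
(1,3) = 15 − 11 = 4 completes the 15 across.

9, 2, 4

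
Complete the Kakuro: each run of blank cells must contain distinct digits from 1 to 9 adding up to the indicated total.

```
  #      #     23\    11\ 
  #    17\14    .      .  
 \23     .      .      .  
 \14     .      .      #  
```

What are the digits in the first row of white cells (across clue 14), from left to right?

23 in 3 cells must be {6,8,9}; 17 in 2 cells must be {8,9}.
Nothing is forced directly, so branch on R2C1, whose candidates are 8 or 9. If R2C1 = 8: that forces R3C1 = 9, after which R3C2 would have to be in {5} for the 14 across but in {6,8,9} for the 23 down — contradiction. So R2C1 = 9.
R3C1 = 17 − 9 = 8 completes the 17 down.
R3C2 = 14 − 8 = 6 completes the 14 across.
R2C2 = 8: the only remaining digit allowed by both the 23 across and the 23 down.
R2C3 = 23 − 17 = 6 completes the 23 across.
R1C2 = 23 − 14 = 9 completes the 23 down.
R1C3 = 14 − 9 = 5 completes the 14 across.

9, 5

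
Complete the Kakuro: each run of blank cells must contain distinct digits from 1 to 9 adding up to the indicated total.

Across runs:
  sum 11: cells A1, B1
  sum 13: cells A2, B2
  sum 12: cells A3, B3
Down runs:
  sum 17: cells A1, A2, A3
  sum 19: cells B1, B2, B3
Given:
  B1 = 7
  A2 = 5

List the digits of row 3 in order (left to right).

A1 = 11 − 7 = 4 completes the 11 across.
B2 = 13 − 5 = 8 completes the 13 across.
A3 = 17 − 9 = 8 completes the 17 down.
B3 = 12 − 8 = 4 completes the 12 across.

8 4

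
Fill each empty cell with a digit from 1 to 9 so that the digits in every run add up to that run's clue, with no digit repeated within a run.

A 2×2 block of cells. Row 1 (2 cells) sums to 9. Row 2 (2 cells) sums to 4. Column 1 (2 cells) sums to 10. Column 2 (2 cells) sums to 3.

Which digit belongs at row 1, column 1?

4 in 2 cells must be {1,3}; 3 in 2 cells must be {1,2}.
The 4 across and the 3 down share only 1, so (2,2) = 1.
(1,2) = 3 − 1 = 2 completes the 3 down.
(2,1) = 4 − 1 = 3 completes the 4 across.
(1,1) = 9 − 2 = 7 completes the 9 across.

7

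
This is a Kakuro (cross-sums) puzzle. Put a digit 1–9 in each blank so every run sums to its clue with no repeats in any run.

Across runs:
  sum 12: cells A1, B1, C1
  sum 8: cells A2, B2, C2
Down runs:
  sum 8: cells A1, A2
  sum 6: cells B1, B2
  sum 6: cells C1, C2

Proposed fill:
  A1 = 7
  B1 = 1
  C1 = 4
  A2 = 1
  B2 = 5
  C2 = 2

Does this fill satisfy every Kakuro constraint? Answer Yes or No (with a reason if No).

Yes

Across: 7+1+4=12; 1+5+2=8. Down: 7+1=8; 1+5=6; 4+2=6. No digit repeats within any run.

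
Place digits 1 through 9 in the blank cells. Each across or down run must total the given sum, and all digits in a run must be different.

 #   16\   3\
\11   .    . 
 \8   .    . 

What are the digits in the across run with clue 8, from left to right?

7, 1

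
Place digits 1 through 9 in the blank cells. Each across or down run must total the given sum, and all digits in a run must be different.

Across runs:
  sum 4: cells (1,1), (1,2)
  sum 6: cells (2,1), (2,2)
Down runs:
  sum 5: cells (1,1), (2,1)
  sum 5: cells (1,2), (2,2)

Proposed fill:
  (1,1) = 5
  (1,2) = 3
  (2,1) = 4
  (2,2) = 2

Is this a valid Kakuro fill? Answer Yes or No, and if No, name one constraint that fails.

No — the down run (1,1)–(2,1) sums to 9, not 5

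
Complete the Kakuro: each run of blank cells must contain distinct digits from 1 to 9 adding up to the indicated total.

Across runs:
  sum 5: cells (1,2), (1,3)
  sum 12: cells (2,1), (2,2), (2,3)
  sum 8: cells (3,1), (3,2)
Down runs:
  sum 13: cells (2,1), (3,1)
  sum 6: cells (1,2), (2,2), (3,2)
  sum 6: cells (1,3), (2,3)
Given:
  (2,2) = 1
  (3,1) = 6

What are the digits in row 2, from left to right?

7 1 4

6 in 3 cells must be {1,2,3}.
(2,1) = 13 − 6 = 7 completes the 13 down.
(2,3) = 12 − 8 = 4 completes the 12 across.
(3,2) = 8 − 6 = 2 completes the 8 across.
(1,2) = 6 − 3 = 3 completes the 6 down.
(1,3) = 5 − 3 = 2 completes the 5 across.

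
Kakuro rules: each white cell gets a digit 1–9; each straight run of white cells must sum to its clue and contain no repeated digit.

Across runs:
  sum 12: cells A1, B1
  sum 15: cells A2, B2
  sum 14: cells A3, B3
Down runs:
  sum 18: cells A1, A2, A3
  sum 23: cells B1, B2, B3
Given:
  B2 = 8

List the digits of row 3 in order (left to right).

23 in 3 cells must be {6,8,9}.
B1 = 9: the only remaining digit allowed by both the 12 across and the 23 down.
A2 = 15 − 8 = 7 completes the 15 across.
B3 = 23 − 17 = 6 completes the 23 down.
A1 = 12 − 9 = 3 completes the 12 across.
A3 = 14 − 6 = 8 completes the 14 across.

8 6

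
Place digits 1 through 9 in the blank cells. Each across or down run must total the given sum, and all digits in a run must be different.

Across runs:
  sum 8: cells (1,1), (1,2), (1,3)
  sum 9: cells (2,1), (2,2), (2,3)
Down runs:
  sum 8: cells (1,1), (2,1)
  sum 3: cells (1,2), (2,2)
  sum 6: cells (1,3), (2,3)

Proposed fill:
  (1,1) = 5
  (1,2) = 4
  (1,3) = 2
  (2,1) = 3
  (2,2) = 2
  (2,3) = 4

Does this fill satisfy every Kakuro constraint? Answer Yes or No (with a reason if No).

No — the across run (1,1)–(1,3) sums to 11, not 8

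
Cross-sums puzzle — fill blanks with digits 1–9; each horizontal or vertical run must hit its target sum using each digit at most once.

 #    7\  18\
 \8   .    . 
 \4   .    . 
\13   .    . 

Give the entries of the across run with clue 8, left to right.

4 in 2 cells must be {1,3}; 7 in 3 cells must be {1,2,4}.
The 4 across and the 7 down share only 1, so R2C1 = 1.
R2C2 = 4 − 1 = 3 completes the 4 across.
Given what's placed, R3C1 must be 4 to fit the 13 across and 7 down.
R3C2 = 13 − 4 = 9 completes the 13 across.
R1C1 = 7 − 5 = 2 completes the 7 down.
R1C2 = 8 − 2 = 6 completes the 8 across.

2 6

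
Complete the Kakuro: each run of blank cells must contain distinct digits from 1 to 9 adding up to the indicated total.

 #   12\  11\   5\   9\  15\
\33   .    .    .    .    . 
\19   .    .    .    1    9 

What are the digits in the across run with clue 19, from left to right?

3 4 2 1 9

R1C4 = 9 − 1 = 8 completes the 9 down.
R1C5 = 15 − 9 = 6 completes the 15 down.
Given what's placed, R1C3 must be 3 to fit the 33 across and 5 down.
R2C3 = 5 − 3 = 2 completes the 5 down.
Nothing is forced directly, so branch on R2C1, whose candidates are 3 or 4. If R2C1 = 4: then R1C1 would have to be in {7,9} for the 33 across but in {8} for the 12 down — contradiction. So R2C1 = 3.
R1C1 = 12 − 3 = 9 completes the 12 down.
R1C2 = 33 − 26 = 7 completes the 33 across.
R2C2 = 19 − 15 = 4 completes the 19 across.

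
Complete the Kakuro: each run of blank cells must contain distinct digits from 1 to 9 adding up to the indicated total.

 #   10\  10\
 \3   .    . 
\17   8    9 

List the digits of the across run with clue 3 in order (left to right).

2 1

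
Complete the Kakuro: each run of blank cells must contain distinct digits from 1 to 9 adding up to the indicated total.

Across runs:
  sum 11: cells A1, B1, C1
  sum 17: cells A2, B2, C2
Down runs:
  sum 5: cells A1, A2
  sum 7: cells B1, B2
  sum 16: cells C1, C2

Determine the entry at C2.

9

16 in 2 cells must be {7,9}.
The 11 across and the 16 down share only 7, so C1 = 7.
C2 = 16 − 7 = 9 completes the 16 down.
Nothing is forced directly, so branch on A1, whose candidates are 1 or 3. If A1 = 1: that forces B1 = 3, after which A2 would have to be in {1,2,3,5,6,7} for the 17 across but in {4} for the 5 down — contradiction. So A1 = 3.
B1 = 11 − 10 = 1 completes the 11 across.
A2 = 5 − 3 = 2 completes the 5 down.
B2 = 17 − 11 = 6 completes the 17 across.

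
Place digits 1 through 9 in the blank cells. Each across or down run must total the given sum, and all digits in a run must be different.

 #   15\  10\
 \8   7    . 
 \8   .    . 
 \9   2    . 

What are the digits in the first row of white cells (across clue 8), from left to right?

7 1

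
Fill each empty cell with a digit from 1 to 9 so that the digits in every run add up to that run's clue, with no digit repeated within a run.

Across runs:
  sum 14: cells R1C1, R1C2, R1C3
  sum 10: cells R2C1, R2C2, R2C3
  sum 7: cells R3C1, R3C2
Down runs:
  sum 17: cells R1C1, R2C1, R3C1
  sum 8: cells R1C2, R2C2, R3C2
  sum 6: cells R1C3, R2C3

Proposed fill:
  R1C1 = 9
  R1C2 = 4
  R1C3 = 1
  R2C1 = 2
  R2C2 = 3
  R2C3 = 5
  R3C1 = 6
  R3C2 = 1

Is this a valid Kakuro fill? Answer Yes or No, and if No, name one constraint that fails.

Yes

Across: 9+4+1=14; 2+3+5=10; 6+1=7. Down: 9+2+6=17; 4+3+1=8; 1+5=6. No digit repeats within any run.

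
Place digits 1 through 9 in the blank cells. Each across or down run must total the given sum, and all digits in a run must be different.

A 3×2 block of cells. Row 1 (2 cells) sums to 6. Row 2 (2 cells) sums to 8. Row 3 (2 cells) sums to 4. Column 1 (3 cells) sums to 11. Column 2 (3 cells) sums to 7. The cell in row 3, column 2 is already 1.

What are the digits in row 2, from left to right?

4 in 2 cells must be {1,3}; 7 in 3 cells must be {1,2,4}.
(2,2) = 2: the only remaining digit allowed by both the 8 across and the 7 down.
(3,1) = 4 − 1 = 3 completes the 4 across.
(1,2) = 7 − 3 = 4 completes the 7 down.
(2,1) = 8 − 2 = 6 completes the 8 across.
(1,1) = 6 − 4 = 2 completes the 6 across.

6, 2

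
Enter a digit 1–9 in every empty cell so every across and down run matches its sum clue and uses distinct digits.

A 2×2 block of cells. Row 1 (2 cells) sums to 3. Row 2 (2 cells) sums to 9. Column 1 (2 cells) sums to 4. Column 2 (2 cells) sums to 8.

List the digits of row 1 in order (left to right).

3 in 2 cells must be {1,2}; 4 in 2 cells must be {1,3}.
The 3 across and the 4 down share only 1, so (1,1) = 1.
(1,2) = 3 − 1 = 2 completes the 3 across.
(2,1) = 4 − 1 = 3 completes the 4 down.
(2,2) = 9 − 3 = 6 completes the 9 across.

1, 2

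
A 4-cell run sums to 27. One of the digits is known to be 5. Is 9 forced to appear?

The only way to make 27 from 4 distinct digits under that restriction is {5,6,7,9}, which contains 9.

Yes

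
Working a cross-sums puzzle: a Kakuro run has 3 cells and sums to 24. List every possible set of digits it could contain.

{7,8,9}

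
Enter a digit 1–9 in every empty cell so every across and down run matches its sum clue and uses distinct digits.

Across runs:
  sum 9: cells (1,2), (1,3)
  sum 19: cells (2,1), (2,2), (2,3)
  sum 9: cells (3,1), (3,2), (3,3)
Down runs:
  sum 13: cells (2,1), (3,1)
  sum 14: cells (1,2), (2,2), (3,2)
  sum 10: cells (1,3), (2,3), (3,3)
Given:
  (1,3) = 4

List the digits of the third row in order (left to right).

(1,2) = 9 − 4 = 5 completes the 9 across.
Given what's placed, (2,3) must be 5 to fit the 19 across and 10 down.
(3,3) = 10 − 9 = 1 completes the 10 down.
Nothing is forced directly, so branch on (3,1), whose candidates are 5 or 6. If (3,1) = 6: then (2,1) would have to be in {6,8} for the 19 across but in {7} for the 13 down — contradiction. So (3,1) = 5.
(2,1) = 13 − 5 = 8 completes the 13 down.
(2,2) = 19 − 13 = 6 completes the 19 across.
(3,2) = 9 − 6 = 3 completes the 9 across.

5, 3, 1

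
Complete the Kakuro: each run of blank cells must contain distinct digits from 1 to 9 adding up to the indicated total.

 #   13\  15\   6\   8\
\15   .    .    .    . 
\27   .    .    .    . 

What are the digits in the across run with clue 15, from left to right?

4, 8, 1, 2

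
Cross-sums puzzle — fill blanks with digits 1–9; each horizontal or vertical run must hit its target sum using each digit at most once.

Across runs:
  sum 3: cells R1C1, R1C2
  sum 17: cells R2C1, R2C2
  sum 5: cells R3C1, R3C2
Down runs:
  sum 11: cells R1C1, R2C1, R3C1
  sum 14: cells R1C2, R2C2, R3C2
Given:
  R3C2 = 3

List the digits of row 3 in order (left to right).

3 in 2 cells must be {1,2}; 17 in 2 cells must be {8,9}.
R1C2 = 2: the only remaining digit allowed by both the 3 across and the 14 down.
Intersecting the 17 across with the 11 down forces R2C1 = 8.
R2C2 = 17 − 8 = 9 completes the 17 across.
R3C1 = 5 − 3 = 2 completes the 5 across.
R1C1 = 3 − 2 = 1 completes the 3 across.

2, 3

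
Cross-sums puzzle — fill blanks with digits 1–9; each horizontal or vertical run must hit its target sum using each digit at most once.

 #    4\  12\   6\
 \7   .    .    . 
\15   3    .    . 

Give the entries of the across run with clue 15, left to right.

3 8 4

7 in 3 cells must be {1,2,4}; 4 in 2 cells must be {1,3}.
R1C1 = 4 − 3 = 1 completes the 4 down.
Given what's placed, R1C2 must be 4 to fit the 7 across and 12 down.
R1C3 = 7 − 5 = 2 completes the 7 across.
R2C2 = 12 − 4 = 8 completes the 12 down.
R2C3 = 15 − 11 = 4 completes the 15 across.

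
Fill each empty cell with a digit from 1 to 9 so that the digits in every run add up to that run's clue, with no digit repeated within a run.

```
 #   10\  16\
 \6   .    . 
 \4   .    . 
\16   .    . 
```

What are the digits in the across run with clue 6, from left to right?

2 4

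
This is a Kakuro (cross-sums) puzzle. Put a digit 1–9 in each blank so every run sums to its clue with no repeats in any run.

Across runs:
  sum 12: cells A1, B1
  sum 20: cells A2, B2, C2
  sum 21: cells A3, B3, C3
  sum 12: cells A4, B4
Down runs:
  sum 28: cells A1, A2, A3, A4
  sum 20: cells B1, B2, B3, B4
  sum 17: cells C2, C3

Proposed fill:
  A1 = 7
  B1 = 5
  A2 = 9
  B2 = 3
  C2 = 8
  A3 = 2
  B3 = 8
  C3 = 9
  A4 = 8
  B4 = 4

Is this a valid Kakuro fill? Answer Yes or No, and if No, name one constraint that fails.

No — the across run A3–C3 sums to 19, not 21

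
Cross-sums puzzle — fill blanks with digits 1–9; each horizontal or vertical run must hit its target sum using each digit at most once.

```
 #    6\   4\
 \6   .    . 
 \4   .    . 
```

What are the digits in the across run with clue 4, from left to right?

4 in 2 cells must be {1,3}.
The 6 across and the 4 down share only 1, so R1C2 = 1.
The 4 across and the 6 down share only 1, so R2C1 = 1.
R2C2 = 4 − 1 = 3 completes the 4 across.
R1C1 = 6 − 1 = 5 completes the 6 across.

1, 3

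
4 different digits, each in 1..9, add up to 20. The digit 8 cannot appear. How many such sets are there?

6

4 distinct digits from 1–9 sum between 10 and 30.
Dropping sets that contain 8.
Enumerating: {1,3,7,9}, {1,4,6,9}, {2,3,6,9}, {2,4,5,9}, {2,5,6,7}, {3,4,6,7}.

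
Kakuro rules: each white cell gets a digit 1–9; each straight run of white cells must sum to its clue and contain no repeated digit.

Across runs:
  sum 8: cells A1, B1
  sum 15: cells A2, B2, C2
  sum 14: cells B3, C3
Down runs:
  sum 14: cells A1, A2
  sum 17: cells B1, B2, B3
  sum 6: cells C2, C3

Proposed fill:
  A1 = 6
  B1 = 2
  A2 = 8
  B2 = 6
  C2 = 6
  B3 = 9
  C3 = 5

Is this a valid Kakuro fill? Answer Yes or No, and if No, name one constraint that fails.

No — the down run C2–C3 sums to 11, not 6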